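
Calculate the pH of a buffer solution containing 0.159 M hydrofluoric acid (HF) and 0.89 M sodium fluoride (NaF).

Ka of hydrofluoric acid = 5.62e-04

pKa = -log(5.62e-04) = 3.25. pH = pKa + log([A⁻]/[HA]) = 3.25 + log(0.89/0.159)

pH = 4.00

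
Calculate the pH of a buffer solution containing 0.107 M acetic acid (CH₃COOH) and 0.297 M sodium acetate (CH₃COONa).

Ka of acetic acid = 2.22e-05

pKa = -log(2.22e-05) = 4.65. pH = pKa + log([A⁻]/[HA]) = 4.65 + log(0.297/0.107)

pH = 5.10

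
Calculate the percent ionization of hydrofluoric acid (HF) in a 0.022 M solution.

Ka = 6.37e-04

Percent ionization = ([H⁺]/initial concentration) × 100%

Using Ka equilibrium: x² + Ka×x - Ka×C = 0. Solving: [H⁺] = 3.4386e-03. Percent = (3.4386e-03/0.022) × 100

Percent ionization = 15.6%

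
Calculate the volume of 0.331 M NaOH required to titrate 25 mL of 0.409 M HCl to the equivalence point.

At equivalence: moles acid = moles base. moles HCl = 0.409 × 25/1000 = 0.01022 mol. V_base = moles / 0.331 × 1000 = 30.9 mL.

V_{base} = 30.9 mL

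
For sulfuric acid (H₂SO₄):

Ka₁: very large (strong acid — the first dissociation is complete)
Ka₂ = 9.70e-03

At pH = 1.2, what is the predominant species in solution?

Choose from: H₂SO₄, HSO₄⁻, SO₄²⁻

The first dissociation is complete, so H₂SO₄ itself is never the predominant species in water; pKa₂ = -log(9.70e-03) = 2.01. For a polyprotic acid the predominant species crosses at each pKa: below pKa_n the protonated form dominates, above it the deprotonated form does. At pH = 1.2, the predominant species is HSO₄⁻.

HSO₄⁻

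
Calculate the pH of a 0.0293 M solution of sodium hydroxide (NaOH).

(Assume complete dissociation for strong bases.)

[OH⁻] = 0.0293 M for strong base. pOH = -log[OH⁻] = 1.53, pH = 14 - pOH

pH = 12.47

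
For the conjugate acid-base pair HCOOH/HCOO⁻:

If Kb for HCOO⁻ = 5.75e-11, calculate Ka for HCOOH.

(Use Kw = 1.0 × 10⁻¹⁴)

For a conjugate pair Ka × Kb = Kw, so Ka = Kw/Kb = 1.0 × 10⁻¹⁴ / 5.75e-11 = 1.74e-04.

K_a = 1.74e-04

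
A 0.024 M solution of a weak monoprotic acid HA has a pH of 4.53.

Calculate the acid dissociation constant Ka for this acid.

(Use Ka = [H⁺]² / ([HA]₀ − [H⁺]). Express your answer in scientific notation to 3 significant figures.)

[H⁺] = 10^(−pH) = 10^(−4.53) = 2.951e-05 M. For HA ⇌ H⁺ + A⁻, Ka = [H⁺][A⁻]/[HA] = [H⁺]² / ([HA]₀ − [H⁺]) = (2.951e-05)² / (0.024 − 2.951e-05) = 3.63e-08.

K_a = 3.63e-08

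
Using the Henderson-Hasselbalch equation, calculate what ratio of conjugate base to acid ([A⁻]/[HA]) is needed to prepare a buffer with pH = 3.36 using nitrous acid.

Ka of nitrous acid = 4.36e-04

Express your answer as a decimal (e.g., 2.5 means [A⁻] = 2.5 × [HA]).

pKa = -log(4.36e-04) = 3.3605. pH = pKa + log([A⁻]/[HA]), so log([A⁻]/[HA]) = pH − pKa = 3.36 − 3.3605 = -0.0005. [A⁻]/[HA] = 10^(-0.0005) = 0.999

[A⁻]/[HA] = 0.999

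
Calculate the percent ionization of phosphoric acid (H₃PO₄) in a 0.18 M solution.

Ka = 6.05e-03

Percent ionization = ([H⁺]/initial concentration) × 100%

Using Ka equilibrium: x² + Ka×x - Ka×C = 0. Solving: [H⁺] = 3.0113e-02. Percent = (3.0113e-02/0.18) × 100

Percent ionization = 16.7%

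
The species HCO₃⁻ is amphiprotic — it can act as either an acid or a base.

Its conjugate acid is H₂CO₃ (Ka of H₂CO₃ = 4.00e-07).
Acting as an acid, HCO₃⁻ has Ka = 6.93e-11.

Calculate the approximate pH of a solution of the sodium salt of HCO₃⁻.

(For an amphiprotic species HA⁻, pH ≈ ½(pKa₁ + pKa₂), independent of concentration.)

pKa₁ = -log(4.00e-07) = 6.40; pKa₂ = -log(6.93e-11) = 10.16. For an amphiprotic species, pH ≈ ½(pKa₁ + pKa₂) = ½(6.40 + 10.16) = 8.28.

pH = 8.28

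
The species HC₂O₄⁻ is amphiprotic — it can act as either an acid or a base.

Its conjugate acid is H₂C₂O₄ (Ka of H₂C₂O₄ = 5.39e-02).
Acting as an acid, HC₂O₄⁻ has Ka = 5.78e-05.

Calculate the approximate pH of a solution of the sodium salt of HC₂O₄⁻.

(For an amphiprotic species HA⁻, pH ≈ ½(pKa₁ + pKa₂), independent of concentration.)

pKa₁ = -log(5.39e-02) = 1.27; pKa₂ = -log(5.78e-05) = 4.24. For an amphiprotic species, pH ≈ ½(pKa₁ + pKa₂) = ½(1.27 + 4.24) = 2.75.

pH = 2.75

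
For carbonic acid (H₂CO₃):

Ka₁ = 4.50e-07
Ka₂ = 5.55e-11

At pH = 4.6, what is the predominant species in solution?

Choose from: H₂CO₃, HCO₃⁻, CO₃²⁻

pKa₁ = 6.35, pKa₂ = 10.26. For a polyprotic acid the predominant species crosses at each pKa: below pKa_n the protonated form dominates, above it the deprotonated form does. At pH = 4.6, the predominant species is H₂CO₃.

H₂CO₃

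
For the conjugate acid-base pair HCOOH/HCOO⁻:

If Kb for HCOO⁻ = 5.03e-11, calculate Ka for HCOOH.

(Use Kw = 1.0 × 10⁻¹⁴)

For a conjugate pair Ka × Kb = Kw, so Ka = Kw/Kb = 1.0 × 10⁻¹⁴ / 5.03e-11 = 1.99e-04.

K_a = 1.99e-04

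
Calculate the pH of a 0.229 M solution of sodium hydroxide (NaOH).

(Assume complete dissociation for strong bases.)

[OH⁻] = 0.229 M for strong base. pOH = -log[OH⁻] = 0.64, pH = 14 - pOH

pH = 13.36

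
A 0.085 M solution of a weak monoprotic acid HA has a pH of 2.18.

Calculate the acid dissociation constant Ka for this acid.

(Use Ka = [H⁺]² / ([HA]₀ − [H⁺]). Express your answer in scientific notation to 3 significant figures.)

[H⁺] = 10^(−pH) = 10^(−2.18) = 6.607e-03 M. For HA ⇌ H⁺ + A⁻, Ka = [H⁺][A⁻]/[HA] = [H⁺]² / ([HA]₀ − [H⁺]) = (6.607e-03)² / (0.085 − 6.607e-03) = 5.57e-04.

K_a = 5.57e-04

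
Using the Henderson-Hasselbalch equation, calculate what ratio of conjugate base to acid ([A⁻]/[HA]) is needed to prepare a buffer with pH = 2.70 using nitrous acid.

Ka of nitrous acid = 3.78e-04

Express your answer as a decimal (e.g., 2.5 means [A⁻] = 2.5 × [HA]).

pKa = -log(3.78e-04) = 3.4225. pH = pKa + log([A⁻]/[HA]), so log([A⁻]/[HA]) = pH − pKa = 2.70 − 3.4225 = -0.7225. [A⁻]/[HA] = 10^(-0.7225) = 0.189

[A⁻]/[HA] = 0.189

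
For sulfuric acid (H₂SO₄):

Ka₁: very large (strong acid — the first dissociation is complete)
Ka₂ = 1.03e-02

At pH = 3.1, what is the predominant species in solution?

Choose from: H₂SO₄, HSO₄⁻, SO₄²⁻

The first dissociation is complete, so H₂SO₄ itself is never the predominant species in water; pKa₂ = -log(1.03e-02) = 1.99. For a polyprotic acid the predominant species crosses at each pKa: below pKa_n the protonated form dominates, above it the deprotonated form does. At pH = 3.1, the predominant species is SO₄²⁻.

SO₄²⁻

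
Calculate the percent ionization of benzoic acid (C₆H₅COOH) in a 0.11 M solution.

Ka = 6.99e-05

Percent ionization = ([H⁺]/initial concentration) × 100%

Using Ka equilibrium: x² + Ka×x - Ka×C = 0. Solving: [H⁺] = 2.7382e-03. Percent = (2.7382e-03/0.11) × 100

Percent ionization = 2.49%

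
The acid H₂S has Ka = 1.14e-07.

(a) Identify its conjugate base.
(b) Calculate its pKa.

(a) The conjugate base is formed by removing one H⁺ from H₂S, giving HS⁻. (b) pKa = -log(Ka) = -log(1.14e-07) = 6.94.

Conjugate base: HS⁻; pK_a = 6.94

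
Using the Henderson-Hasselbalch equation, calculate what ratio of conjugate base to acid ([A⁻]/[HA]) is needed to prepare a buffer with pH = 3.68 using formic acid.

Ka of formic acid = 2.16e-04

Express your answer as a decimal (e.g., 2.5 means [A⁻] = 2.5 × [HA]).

pKa = -log(2.16e-04) = 3.6655. pH = pKa + log([A⁻]/[HA]), so log([A⁻]/[HA]) = pH − pKa = 3.68 − 3.6655 = 0.0145. [A⁻]/[HA] = 10^(0.0145) = 1.03

[A⁻]/[HA] = 1.03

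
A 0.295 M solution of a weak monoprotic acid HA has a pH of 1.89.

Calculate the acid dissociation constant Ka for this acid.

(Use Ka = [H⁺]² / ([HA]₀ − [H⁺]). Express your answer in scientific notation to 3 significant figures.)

[H⁺] = 10^(−pH) = 10^(−1.89) = 1.288e-02 M. For HA ⇌ H⁺ + A⁻, Ka = [H⁺][A⁻]/[HA] = [H⁺]² / ([HA]₀ − [H⁺]) = (1.288e-02)² / (0.295 − 1.288e-02) = 5.88e-04.

K_a = 5.88e-04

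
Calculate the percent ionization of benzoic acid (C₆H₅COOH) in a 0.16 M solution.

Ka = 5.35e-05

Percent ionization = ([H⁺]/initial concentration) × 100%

Using Ka equilibrium: x² + Ka×x - Ka×C = 0. Solving: [H⁺] = 2.8991e-03. Percent = (2.8991e-03/0.16) × 100

Percent ionization = 1.81%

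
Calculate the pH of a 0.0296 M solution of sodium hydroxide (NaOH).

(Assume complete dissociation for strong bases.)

[OH⁻] = 0.0296 M for strong base. pOH = -log[OH⁻] = 1.53, pH = 14 - pOH

pH = 12.47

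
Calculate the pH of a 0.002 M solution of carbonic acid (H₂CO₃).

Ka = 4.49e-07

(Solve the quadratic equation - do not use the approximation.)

x² + Ka×x - Ka×C = 0. Using quadratic formula: [H⁺] = 2.9743e-05

pH = 4.53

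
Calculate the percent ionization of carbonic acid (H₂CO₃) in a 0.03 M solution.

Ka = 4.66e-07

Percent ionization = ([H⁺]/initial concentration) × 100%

Using Ka equilibrium: x² + Ka×x - Ka×C = 0. Solving: [H⁺] = 1.1800e-04. Percent = (1.1800e-04/0.03) × 100

Percent ionization = 0.393%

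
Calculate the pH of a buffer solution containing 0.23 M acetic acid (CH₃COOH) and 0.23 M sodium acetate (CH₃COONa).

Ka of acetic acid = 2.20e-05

pKa = -log(2.20e-05) = 4.66. pH = pKa + log([A⁻]/[HA]) = 4.66 + log(0.23/0.23)

pH = 4.66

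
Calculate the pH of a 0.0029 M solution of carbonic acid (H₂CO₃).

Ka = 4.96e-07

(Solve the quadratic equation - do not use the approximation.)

x² + Ka×x - Ka×C = 0. Using quadratic formula: [H⁺] = 3.7679e-05

pH = 4.42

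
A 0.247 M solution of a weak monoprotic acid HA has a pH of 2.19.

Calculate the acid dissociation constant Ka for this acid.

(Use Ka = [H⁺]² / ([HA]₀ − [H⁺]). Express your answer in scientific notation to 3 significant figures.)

[H⁺] = 10^(−pH) = 10^(−2.19) = 6.457e-03 M. For HA ⇌ H⁺ + A⁻, Ka = [H⁺][A⁻]/[HA] = [H⁺]² / ([HA]₀ − [H⁺]) = (6.457e-03)² / (0.247 − 6.457e-03) = 1.73e-04.

K_a = 1.73e-04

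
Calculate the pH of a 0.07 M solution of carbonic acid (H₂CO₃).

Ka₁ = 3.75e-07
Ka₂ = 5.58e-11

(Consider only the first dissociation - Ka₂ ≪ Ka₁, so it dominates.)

First dissociation dominates. From Ka₁ = [H⁺][HA⁻]/[H₂A], x² + Ka₁·x − Ka₁·C = 0 with C = 0.07 M and Ka₁ = 3.75e-07. Solving: [H⁺] = (−Ka₁ + √(Ka₁² + 4·Ka₁·C)) / 2 = 1.6183e-04 M. pH = -log(1.6183e-04) = 3.79.

pH = 3.79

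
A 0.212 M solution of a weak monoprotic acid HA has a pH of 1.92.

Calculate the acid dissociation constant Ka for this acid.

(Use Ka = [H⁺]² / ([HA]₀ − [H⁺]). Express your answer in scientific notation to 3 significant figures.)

[H⁺] = 10^(−pH) = 10^(−1.92) = 1.202e-02 M. For HA ⇌ H⁺ + A⁻, Ka = [H⁺][A⁻]/[HA] = [H⁺]² / ([HA]₀ − [H⁺]) = (1.202e-02)² / (0.212 − 1.202e-02) = 7.23e-04.

K_a = 7.23e-04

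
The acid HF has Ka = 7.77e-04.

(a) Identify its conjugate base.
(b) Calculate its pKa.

(a) The conjugate base is formed by removing one H⁺ from HF, giving F⁻. (b) pKa = -log(Ka) = -log(7.77e-04) = 3.11.

Conjugate base: F⁻; pK_a = 3.11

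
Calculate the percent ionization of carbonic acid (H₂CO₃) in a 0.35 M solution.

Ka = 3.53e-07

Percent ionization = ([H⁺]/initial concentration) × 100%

Using Ka equilibrium: x² + Ka×x - Ka×C = 0. Solving: [H⁺] = 3.5132e-04. Percent = (3.5132e-04/0.35) × 100

Percent ionization = 0.1%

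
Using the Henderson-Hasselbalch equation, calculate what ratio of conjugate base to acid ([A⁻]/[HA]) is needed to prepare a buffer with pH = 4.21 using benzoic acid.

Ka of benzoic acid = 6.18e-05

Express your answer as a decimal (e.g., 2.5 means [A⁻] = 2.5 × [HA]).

pKa = -log(6.18e-05) = 4.2090. pH = pKa + log([A⁻]/[HA]), so log([A⁻]/[HA]) = pH − pKa = 4.21 − 4.2090 = 0.0010. [A⁻]/[HA] = 10^(0.0010) = 1.00

[A⁻]/[HA] = 1.00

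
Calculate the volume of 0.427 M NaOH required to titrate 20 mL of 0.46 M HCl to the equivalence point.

At equivalence: moles acid = moles base. moles HCl = 0.46 × 20/1000 = 0.0092 mol. V_base = moles / 0.427 × 1000 = 21.5 mL.

V_{base} = 21.5 mL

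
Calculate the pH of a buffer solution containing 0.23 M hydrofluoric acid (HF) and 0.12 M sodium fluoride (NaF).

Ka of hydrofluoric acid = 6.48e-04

pKa = -log(6.48e-04) = 3.19. pH = pKa + log([A⁻]/[HA]) = 3.19 + log(0.12/0.23)

pH = 2.91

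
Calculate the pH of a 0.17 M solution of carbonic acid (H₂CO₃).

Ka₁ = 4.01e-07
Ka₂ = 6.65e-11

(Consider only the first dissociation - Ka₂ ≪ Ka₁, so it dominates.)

First dissociation dominates. From Ka₁ = [H⁺][HA⁻]/[H₂A], x² + Ka₁·x − Ka₁·C = 0 with C = 0.17 M and Ka₁ = 4.01e-07. Solving: [H⁺] = (−Ka₁ + √(Ka₁² + 4·Ka₁·C)) / 2 = 2.6089e-04 M. pH = -log(2.6089e-04) = 3.58.

pH = 3.58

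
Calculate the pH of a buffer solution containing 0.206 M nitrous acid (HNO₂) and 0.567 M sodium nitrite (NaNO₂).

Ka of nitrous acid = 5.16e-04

pKa = -log(5.16e-04) = 3.29. pH = pKa + log([A⁻]/[HA]) = 3.29 + log(0.567/0.206)

pH = 3.73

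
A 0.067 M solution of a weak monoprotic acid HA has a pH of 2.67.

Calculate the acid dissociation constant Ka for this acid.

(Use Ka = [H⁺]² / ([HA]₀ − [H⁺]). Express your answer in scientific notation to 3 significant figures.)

[H⁺] = 10^(−pH) = 10^(−2.67) = 2.138e-03 M. For HA ⇌ H⁺ + A⁻, Ka = [H⁺][A⁻]/[HA] = [H⁺]² / ([HA]₀ − [H⁺]) = (2.138e-03)² / (0.067 − 2.138e-03) = 7.05e-05.

K_a = 7.05e-05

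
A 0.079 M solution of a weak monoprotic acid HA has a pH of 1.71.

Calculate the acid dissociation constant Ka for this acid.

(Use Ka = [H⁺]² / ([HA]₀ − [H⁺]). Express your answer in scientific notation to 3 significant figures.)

[H⁺] = 10^(−pH) = 10^(−1.71) = 1.950e-02 M. For HA ⇌ H⁺ + A⁻, Ka = [H⁺][A⁻]/[HA] = [H⁺]² / ([HA]₀ − [H⁺]) = (1.950e-02)² / (0.079 − 1.950e-02) = 6.39e-03.

K_a = 6.39e-03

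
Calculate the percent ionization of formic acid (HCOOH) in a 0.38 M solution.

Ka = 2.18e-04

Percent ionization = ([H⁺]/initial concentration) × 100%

Using Ka equilibrium: x² + Ka×x - Ka×C = 0. Solving: [H⁺] = 8.9933e-03. Percent = (8.9933e-03/0.38) × 100

Percent ionization = 2.37%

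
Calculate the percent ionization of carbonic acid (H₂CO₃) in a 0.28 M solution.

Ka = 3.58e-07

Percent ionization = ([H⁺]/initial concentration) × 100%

Using Ka equilibrium: x² + Ka×x - Ka×C = 0. Solving: [H⁺] = 3.1643e-04. Percent = (3.1643e-04/0.28) × 100

Percent ionization = 0.113%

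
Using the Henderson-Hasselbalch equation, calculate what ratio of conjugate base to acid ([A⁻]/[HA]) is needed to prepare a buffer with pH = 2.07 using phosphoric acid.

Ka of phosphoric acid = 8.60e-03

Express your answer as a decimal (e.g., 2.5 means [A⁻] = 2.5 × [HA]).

pKa = -log(8.60e-03) = 2.0655. pH = pKa + log([A⁻]/[HA]), so log([A⁻]/[HA]) = pH − pKa = 2.07 − 2.0655 = 0.0045. [A⁻]/[HA] = 10^(0.0045) = 1.01

[A⁻]/[HA] = 1.01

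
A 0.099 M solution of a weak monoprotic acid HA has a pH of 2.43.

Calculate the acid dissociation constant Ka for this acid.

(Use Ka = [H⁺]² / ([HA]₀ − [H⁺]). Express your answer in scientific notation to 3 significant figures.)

[H⁺] = 10^(−pH) = 10^(−2.43) = 3.715e-03 M. For HA ⇌ H⁺ + A⁻, Ka = [H⁺][A⁻]/[HA] = [H⁺]² / ([HA]₀ − [H⁺]) = (3.715e-03)² / (0.099 − 3.715e-03) = 1.45e-04.

K_a = 1.45e-04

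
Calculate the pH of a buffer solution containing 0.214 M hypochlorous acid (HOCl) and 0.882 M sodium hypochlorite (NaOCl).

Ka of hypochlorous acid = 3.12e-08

pKa = -log(3.12e-08) = 7.51. pH = pKa + log([A⁻]/[HA]) = 7.51 + log(0.882/0.214)

pH = 8.12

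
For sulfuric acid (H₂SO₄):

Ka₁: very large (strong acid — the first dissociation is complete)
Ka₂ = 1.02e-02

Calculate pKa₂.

pKa₂ = -log(Ka₂) = -log(1.02e-02) = 1.99.

pK_{a2} = 1.99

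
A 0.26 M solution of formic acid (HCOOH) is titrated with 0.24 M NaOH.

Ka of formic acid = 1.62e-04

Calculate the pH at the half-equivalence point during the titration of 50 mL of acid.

At half-equivalence [HA] = [A⁻], so Henderson-Hasselbalch gives pH = pKa = -log(1.62e-04) = 3.79.

pH = pKa = 3.79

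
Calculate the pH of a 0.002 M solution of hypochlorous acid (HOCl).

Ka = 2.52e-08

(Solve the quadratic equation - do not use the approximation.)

x² + Ka×x - Ka×C = 0. Using quadratic formula: [H⁺] = 7.0867e-06

pH = 5.15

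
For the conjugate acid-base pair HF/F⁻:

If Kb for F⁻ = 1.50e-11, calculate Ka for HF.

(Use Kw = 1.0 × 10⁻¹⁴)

For a conjugate pair Ka × Kb = Kw, so Ka = Kw/Kb = 1.0 × 10⁻¹⁴ / 1.50e-11 = 6.67e-04.

K_a = 6.67e-04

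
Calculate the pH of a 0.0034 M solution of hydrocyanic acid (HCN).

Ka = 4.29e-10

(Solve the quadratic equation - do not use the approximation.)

x² + Ka×x - Ka×C = 0. Using quadratic formula: [H⁺] = 1.2075e-06

pH = 5.92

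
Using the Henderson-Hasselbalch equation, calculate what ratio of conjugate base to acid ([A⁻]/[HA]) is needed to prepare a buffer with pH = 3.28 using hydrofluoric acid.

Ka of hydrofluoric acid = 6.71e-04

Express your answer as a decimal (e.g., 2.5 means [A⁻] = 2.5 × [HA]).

pKa = -log(6.71e-04) = 3.1733. pH = pKa + log([A⁻]/[HA]), so log([A⁻]/[HA]) = pH − pKa = 3.28 − 3.1733 = 0.1067. [A⁻]/[HA] = 10^(0.1067) = 1.28

[A⁻]/[HA] = 1.28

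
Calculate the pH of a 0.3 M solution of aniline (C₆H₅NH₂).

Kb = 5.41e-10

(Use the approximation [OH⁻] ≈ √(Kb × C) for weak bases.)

[OH⁻] = √(Kb × C) = √(5.41e-10 × 0.3) = 1.2740e-05. pOH = 4.89, pH = 14 - pOH

pH = 9.11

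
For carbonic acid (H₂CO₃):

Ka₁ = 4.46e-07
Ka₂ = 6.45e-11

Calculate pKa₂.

pKa₂ = -log(Ka₂) = -log(6.45e-11) = 10.19.

pK_{a2} = 10.19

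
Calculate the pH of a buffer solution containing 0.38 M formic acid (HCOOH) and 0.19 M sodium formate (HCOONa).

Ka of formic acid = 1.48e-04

pKa = -log(1.48e-04) = 3.83. pH = pKa + log([A⁻]/[HA]) = 3.83 + log(0.19/0.38)

pH = 3.53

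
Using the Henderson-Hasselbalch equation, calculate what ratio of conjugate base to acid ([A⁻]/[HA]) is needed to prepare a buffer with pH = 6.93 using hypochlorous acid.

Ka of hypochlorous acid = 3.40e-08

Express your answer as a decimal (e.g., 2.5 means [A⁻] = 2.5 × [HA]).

pKa = -log(3.40e-08) = 7.4685. pH = pKa + log([A⁻]/[HA]), so log([A⁻]/[HA]) = pH − pKa = 6.93 − 7.4685 = -0.5385. [A⁻]/[HA] = 10^(-0.5385) = 0.289

[A⁻]/[HA] = 0.289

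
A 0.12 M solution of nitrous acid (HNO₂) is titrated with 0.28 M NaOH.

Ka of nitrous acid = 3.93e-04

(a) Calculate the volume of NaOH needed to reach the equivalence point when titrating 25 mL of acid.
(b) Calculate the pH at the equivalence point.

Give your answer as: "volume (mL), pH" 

moles acid = 0.12 × 25/1000 = 0.003 mol; V_base = moles/0.28 × 1000 = 10.7 mL. At equivalence only the conjugate base is present: [A⁻] = 0.003/0.036 = 8.4000e-02 M. Kb = Kw/Ka = 2.54e-11; [OH⁻] = √(Kb × [A⁻]) = 1.4620e-06; pOH = 5.84; pH = 14 - pOH = 8.16.

V = 10.7 mL, pH = 8.16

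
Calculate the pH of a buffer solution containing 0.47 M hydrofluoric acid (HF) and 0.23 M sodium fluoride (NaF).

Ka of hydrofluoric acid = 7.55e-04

pKa = -log(7.55e-04) = 3.12. pH = pKa + log([A⁻]/[HA]) = 3.12 + log(0.23/0.47)

pH = 2.81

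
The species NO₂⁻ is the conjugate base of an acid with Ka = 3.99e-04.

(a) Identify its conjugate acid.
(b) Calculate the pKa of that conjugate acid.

(a) The conjugate acid is formed by adding one H⁺ to NO₂⁻, giving HNO₂. (b) pKa = -log(Ka) = -log(3.99e-04) = 3.40.

Conjugate acid: HNO₂; pK_a = 3.40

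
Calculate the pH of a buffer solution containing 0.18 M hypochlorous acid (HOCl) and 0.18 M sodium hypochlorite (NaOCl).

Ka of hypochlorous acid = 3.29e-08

pKa = -log(3.29e-08) = 7.48. pH = pKa + log([A⁻]/[HA]) = 7.48 + log(0.18/0.18)

pH = 7.48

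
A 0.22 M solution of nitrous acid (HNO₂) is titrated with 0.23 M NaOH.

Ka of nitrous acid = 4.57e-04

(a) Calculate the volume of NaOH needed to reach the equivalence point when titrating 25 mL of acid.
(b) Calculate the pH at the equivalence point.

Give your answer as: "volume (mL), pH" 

moles acid = 0.22 × 25/1000 = 0.0055 mol; V_base = moles/0.23 × 1000 = 23.9 mL. At equivalence only the conjugate base is present: [A⁻] = 0.0055/0.049 = 1.1244e-01 M. Kb = Kw/Ka = 2.19e-11; [OH⁻] = √(Kb × [A⁻]) = 1.5686e-06; pOH = 5.80; pH = 14 - pOH = 8.20.

V = 23.9 mL, pH = 8.20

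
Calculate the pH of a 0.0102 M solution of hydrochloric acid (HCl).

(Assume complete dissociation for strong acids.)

[H⁺] = 0.0102 M for strong acid. pH = -log[H⁺] = -log(0.0102)

pH = 1.99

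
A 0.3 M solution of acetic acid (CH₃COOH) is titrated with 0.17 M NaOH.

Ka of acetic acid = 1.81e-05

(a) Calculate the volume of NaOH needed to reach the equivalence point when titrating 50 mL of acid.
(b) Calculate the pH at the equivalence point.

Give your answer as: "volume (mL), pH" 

moles acid = 0.3 × 50/1000 = 0.015 mol; V_base = moles/0.17 × 1000 = 88.2 mL. At equivalence only the conjugate base is present: [A⁻] = 0.015/0.138 = 1.0851e-01 M. Kb = Kw/Ka = 5.52e-10; [OH⁻] = √(Kb × [A⁻]) = 7.7428e-06; pOH = 5.11; pH = 14 - pOH = 8.89.

V = 88.2 mL, pH = 8.89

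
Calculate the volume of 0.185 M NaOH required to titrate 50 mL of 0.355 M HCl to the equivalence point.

At equivalence: moles acid = moles base. moles HCl = 0.355 × 50/1000 = 0.01775 mol. V_base = moles / 0.185 × 1000 = 95.9 mL.

V_{base} = 95.9 mL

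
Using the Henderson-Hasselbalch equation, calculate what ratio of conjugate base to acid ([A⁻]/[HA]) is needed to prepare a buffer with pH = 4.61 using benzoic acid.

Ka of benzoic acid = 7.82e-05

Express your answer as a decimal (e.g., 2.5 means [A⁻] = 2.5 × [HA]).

pKa = -log(7.82e-05) = 4.1068. pH = pKa + log([A⁻]/[HA]), so log([A⁻]/[HA]) = pH − pKa = 4.61 − 4.1068 = 0.5032. [A⁻]/[HA] = 10^(0.5032) = 3.19

[A⁻]/[HA] = 3.19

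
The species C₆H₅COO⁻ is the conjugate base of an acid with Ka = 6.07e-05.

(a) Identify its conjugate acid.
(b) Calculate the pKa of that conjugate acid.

(a) The conjugate acid is formed by adding one H⁺ to C₆H₅COO⁻, giving C₆H₅COOH. (b) pKa = -log(Ka) = -log(6.07e-05) = 4.22.

Conjugate acid: C₆H₅COOH; pK_a = 4.22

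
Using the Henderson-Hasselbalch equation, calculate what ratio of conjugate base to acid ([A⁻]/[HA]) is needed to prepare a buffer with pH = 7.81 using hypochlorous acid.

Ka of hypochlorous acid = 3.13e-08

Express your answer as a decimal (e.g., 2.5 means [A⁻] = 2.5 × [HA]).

pKa = -log(3.13e-08) = 7.5045. pH = pKa + log([A⁻]/[HA]), so log([A⁻]/[HA]) = pH − pKa = 7.81 − 7.5045 = 0.3055. [A⁻]/[HA] = 10^(0.3055) = 2.02

[A⁻]/[HA] = 2.02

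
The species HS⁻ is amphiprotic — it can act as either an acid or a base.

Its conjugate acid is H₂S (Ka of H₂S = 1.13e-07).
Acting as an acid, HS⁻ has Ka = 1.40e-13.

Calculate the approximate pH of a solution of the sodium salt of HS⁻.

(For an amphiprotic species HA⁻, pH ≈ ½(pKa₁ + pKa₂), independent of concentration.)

pKa₁ = -log(1.13e-07) = 6.95; pKa₂ = -log(1.40e-13) = 12.85. For an amphiprotic species, pH ≈ ½(pKa₁ + pKa₂) = ½(6.95 + 12.85) = 9.90.

pH = 9.90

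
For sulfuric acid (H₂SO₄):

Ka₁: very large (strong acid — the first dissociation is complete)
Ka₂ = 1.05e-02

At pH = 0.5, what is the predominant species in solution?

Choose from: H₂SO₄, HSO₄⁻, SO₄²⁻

The first dissociation is complete, so H₂SO₄ itself is never the predominant species in water; pKa₂ = -log(1.05e-02) = 1.98. For a polyprotic acid the predominant species crosses at each pKa: below pKa_n the protonated form dominates, above it the deprotonated form does. At pH = 0.5, the predominant species is HSO₄⁻.

HSO₄⁻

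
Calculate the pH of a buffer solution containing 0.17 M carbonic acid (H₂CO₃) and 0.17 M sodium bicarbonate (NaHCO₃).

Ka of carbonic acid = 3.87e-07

pKa = -log(3.87e-07) = 6.41. pH = pKa + log([A⁻]/[HA]) = 6.41 + log(0.17/0.17)

pH = 6.41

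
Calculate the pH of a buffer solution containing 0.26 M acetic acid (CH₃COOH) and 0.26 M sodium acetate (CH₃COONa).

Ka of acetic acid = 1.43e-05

pKa = -log(1.43e-05) = 4.84. pH = pKa + log([A⁻]/[HA]) = 4.84 + log(0.26/0.26)

pH = 4.84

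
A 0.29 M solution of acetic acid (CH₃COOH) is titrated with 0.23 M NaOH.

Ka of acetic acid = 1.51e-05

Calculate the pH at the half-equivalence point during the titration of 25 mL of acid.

At half-equivalence [HA] = [A⁻], so Henderson-Hasselbalch gives pH = pKa = -log(1.51e-05) = 4.82.

pH = pKa = 4.82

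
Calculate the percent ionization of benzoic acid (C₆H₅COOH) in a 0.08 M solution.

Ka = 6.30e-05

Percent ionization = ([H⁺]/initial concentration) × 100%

Using Ka equilibrium: x² + Ka×x - Ka×C = 0. Solving: [H⁺] = 2.2137e-03. Percent = (2.2137e-03/0.08) × 100

Percent ionization = 2.77%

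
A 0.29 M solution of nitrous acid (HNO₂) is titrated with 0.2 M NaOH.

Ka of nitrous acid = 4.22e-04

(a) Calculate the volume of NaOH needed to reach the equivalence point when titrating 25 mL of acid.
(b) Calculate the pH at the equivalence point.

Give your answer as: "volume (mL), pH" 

moles acid = 0.29 × 25/1000 = 0.00725 mol; V_base = moles/0.2 × 1000 = 36.2 mL. At equivalence only the conjugate base is present: [A⁻] = 0.00725/0.061 = 1.1837e-01 M. Kb = Kw/Ka = 2.37e-11; [OH⁻] = √(Kb × [A⁻]) = 1.6748e-06; pOH = 5.78; pH = 14 - pOH = 8.22.

V = 36.2 mL, pH = 8.22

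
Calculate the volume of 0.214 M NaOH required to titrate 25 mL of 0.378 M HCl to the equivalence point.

At equivalence: moles acid = moles base. moles HCl = 0.378 × 25/1000 = 0.00945 mol. V_base = moles / 0.214 × 1000 = 44.2 mL.

V_{base} = 44.2 mL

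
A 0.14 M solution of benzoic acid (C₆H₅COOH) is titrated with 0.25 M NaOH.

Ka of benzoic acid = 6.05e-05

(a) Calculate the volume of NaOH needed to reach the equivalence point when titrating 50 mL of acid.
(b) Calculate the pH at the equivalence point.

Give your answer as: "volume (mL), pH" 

moles acid = 0.14 × 50/1000 = 0.007 mol; V_base = moles/0.25 × 1000 = 28.0 mL. At equivalence only the conjugate base is present: [A⁻] = 0.007/0.078 = 8.9744e-02 M. Kb = Kw/Ka = 1.65e-10; [OH⁻] = √(Kb × [A⁻]) = 3.8514e-06; pOH = 5.41; pH = 14 - pOH = 8.59.

V = 28.0 mL, pH = 8.59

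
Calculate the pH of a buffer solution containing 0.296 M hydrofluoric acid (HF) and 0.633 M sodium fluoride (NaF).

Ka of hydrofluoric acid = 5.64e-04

pKa = -log(5.64e-04) = 3.25. pH = pKa + log([A⁻]/[HA]) = 3.25 + log(0.633/0.296)

pH = 3.58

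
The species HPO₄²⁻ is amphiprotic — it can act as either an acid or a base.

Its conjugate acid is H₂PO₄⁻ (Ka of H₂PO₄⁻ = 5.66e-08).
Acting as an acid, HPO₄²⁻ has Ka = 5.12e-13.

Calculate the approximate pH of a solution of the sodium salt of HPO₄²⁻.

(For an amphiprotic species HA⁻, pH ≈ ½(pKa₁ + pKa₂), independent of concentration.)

pKa₁ = -log(5.66e-08) = 7.25; pKa₂ = -log(5.12e-13) = 12.29. For an amphiprotic species, pH ≈ ½(pKa₁ + pKa₂) = ½(7.25 + 12.29) = 9.77.

pH = 9.77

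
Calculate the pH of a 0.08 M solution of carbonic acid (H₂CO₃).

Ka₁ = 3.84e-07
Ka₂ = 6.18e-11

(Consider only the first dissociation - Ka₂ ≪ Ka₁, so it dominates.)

First dissociation dominates. From Ka₁ = [H⁺][HA⁻]/[H₂A], x² + Ka₁·x − Ka₁·C = 0 with C = 0.08 M and Ka₁ = 3.84e-07. Solving: [H⁺] = (−Ka₁ + √(Ka₁² + 4·Ka₁·C)) / 2 = 1.7508e-04 M. pH = -log(1.7508e-04) = 3.76.

pH = 3.76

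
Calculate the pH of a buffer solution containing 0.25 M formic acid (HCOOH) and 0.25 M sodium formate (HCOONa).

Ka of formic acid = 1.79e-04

pKa = -log(1.79e-04) = 3.75. pH = pKa + log([A⁻]/[HA]) = 3.75 + log(0.25/0.25)

pH = 3.75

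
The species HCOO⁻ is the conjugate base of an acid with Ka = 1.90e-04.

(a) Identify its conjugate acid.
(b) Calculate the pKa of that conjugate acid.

(a) The conjugate acid is formed by adding one H⁺ to HCOO⁻, giving HCOOH. (b) pKa = -log(Ka) = -log(1.90e-04) = 3.72.

Conjugate acid: HCOOH; pK_a = 3.72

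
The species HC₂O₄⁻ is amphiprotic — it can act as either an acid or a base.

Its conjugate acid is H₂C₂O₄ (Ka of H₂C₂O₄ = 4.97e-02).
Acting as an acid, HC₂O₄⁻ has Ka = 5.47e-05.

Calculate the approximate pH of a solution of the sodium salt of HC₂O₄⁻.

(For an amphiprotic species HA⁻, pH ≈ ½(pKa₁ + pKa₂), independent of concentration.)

pKa₁ = -log(4.97e-02) = 1.30; pKa₂ = -log(5.47e-05) = 4.26. For an amphiprotic species, pH ≈ ½(pKa₁ + pKa₂) = ½(1.30 + 4.26) = 2.78.

pH = 2.78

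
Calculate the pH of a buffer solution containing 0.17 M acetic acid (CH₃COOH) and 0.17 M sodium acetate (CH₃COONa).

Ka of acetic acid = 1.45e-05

pKa = -log(1.45e-05) = 4.84. pH = pKa + log([A⁻]/[HA]) = 4.84 + log(0.17/0.17)

pH = 4.84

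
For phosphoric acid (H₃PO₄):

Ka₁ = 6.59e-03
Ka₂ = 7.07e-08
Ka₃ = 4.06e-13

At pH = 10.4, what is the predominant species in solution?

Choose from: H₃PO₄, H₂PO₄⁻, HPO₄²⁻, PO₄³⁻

pKa₁ = 2.18, pKa₂ = 7.15, pKa₃ = 12.39. For a polyprotic acid the predominant species crosses at each pKa: below pKa_n the protonated form dominates, above it the deprotonated form does. At pH = 10.4, the predominant species is HPO₄²⁻.

HPO₄²⁻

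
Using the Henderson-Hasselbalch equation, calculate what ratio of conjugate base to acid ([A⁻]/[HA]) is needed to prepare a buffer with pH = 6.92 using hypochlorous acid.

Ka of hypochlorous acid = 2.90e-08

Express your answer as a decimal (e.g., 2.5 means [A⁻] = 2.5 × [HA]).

pKa = -log(2.90e-08) = 7.5376. pH = pKa + log([A⁻]/[HA]), so log([A⁻]/[HA]) = pH − pKa = 6.92 − 7.5376 = -0.6176. [A⁻]/[HA] = 10^(-0.6176) = 0.241

[A⁻]/[HA] = 0.241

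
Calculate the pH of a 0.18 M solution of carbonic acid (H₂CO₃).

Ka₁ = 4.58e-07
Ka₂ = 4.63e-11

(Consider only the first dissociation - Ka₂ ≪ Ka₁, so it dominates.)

First dissociation dominates. From Ka₁ = [H⁺][HA⁻]/[H₂A], x² + Ka₁·x − Ka₁·C = 0 with C = 0.18 M and Ka₁ = 4.58e-07. Solving: [H⁺] = (−Ka₁ + √(Ka₁² + 4·Ka₁·C)) / 2 = 2.8689e-04 M. pH = -log(2.8689e-04) = 3.54.

pH = 3.54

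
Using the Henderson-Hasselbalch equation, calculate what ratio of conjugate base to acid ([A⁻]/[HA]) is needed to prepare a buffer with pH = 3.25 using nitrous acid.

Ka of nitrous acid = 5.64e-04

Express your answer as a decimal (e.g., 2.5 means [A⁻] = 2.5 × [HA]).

pKa = -log(5.64e-04) = 3.2487. pH = pKa + log([A⁻]/[HA]), so log([A⁻]/[HA]) = pH − pKa = 3.25 − 3.2487 = 0.0013. [A⁻]/[HA] = 10^(0.0013) = 1.00

[A⁻]/[HA] = 1.00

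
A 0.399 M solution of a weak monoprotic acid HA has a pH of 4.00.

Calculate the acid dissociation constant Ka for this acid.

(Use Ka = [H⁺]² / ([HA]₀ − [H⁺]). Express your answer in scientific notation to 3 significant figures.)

[H⁺] = 10^(−pH) = 10^(−4.00) = 1.000e-04 M. For HA ⇌ H⁺ + A⁻, Ka = [H⁺][A⁻]/[HA] = [H⁺]² / ([HA]₀ − [H⁺]) = (1.000e-04)² / (0.399 − 1.000e-04) = 2.51e-08.

K_a = 2.51e-08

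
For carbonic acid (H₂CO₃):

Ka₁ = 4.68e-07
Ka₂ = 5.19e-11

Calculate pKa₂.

pKa₂ = -log(Ka₂) = -log(5.19e-11) = 10.28.

pK_{a2} = 10.28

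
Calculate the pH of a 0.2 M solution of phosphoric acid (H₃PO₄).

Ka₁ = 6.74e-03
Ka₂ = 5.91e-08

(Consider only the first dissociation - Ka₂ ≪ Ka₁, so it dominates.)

First dissociation dominates. From Ka₁ = [H⁺][HA⁻]/[H₂A], x² + Ka₁·x − Ka₁·C = 0 with C = 0.2 M and Ka₁ = 6.74e-03. Solving: [H⁺] = (−Ka₁ + √(Ka₁² + 4·Ka₁·C)) / 2 = 3.3499e-02 M. pH = -log(3.3499e-02) = 1.47.

pH = 1.47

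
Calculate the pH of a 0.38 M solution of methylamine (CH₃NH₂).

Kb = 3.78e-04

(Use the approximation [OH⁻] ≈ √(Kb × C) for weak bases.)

[OH⁻] = √(Kb × C) = √(3.78e-04 × 0.38) = 1.1985e-02. pOH = 1.92, pH = 14 - pOH

pH = 12.08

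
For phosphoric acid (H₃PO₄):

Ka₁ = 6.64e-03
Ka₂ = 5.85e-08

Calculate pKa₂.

pKa₂ = -log(Ka₂) = -log(5.85e-08) = 7.23.

pK_{a2} = 7.23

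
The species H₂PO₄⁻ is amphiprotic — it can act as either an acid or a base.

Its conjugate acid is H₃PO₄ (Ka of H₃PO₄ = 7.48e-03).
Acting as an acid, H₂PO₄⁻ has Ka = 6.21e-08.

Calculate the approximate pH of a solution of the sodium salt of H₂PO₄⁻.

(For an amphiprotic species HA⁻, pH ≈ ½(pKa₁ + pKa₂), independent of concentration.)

pKa₁ = -log(7.48e-03) = 2.13; pKa₂ = -log(6.21e-08) = 7.21. For an amphiprotic species, pH ≈ ½(pKa₁ + pKa₂) = ½(2.13 + 7.21) = 4.67.

pH = 4.67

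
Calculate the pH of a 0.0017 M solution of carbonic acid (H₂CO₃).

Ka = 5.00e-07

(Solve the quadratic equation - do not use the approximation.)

x² + Ka×x - Ka×C = 0. Using quadratic formula: [H⁺] = 2.8906e-05

pH = 4.54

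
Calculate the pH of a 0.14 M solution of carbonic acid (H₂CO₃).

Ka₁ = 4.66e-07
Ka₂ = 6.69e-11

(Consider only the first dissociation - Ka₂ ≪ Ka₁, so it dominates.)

First dissociation dominates. From Ka₁ = [H⁺][HA⁻]/[H₂A], x² + Ka₁·x − Ka₁·C = 0 with C = 0.14 M and Ka₁ = 4.66e-07. Solving: [H⁺] = (−Ka₁ + √(Ka₁² + 4·Ka₁·C)) / 2 = 2.5519e-04 M. pH = -log(2.5519e-04) = 3.59.

pH = 3.59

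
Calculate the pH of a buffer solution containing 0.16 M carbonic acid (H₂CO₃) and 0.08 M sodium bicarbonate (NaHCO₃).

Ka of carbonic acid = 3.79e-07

pKa = -log(3.79e-07) = 6.42. pH = pKa + log([A⁻]/[HA]) = 6.42 + log(0.08/0.16)

pH = 6.12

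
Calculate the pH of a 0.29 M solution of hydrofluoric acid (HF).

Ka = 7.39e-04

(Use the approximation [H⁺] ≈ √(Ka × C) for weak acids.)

[H⁺] = √(Ka × C) = √(7.39e-04 × 0.29) = 1.4639e-02. pH = -log(1.4639e-02)

pH = 1.83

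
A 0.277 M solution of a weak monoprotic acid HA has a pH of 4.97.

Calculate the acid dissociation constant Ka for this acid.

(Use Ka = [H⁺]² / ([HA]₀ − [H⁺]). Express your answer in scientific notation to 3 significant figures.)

[H⁺] = 10^(−pH) = 10^(−4.97) = 1.072e-05 M. For HA ⇌ H⁺ + A⁻, Ka = [H⁺][A⁻]/[HA] = [H⁺]² / ([HA]₀ − [H⁺]) = (1.072e-05)² / (0.277 − 1.072e-05) = 4.15e-10.

K_a = 4.15e-10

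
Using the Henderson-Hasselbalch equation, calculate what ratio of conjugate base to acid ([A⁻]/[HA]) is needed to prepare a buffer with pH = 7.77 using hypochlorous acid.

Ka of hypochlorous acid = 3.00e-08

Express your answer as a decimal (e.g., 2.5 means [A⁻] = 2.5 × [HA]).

pKa = -log(3.00e-08) = 7.5229. pH = pKa + log([A⁻]/[HA]), so log([A⁻]/[HA]) = pH − pKa = 7.77 − 7.5229 = 0.2471. [A⁻]/[HA] = 10^(0.2471) = 1.77

[A⁻]/[HA] = 1.77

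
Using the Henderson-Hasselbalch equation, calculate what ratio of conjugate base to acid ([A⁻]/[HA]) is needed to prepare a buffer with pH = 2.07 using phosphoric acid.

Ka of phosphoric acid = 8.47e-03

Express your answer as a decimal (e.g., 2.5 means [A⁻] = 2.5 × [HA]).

pKa = -log(8.47e-03) = 2.0721. pH = pKa + log([A⁻]/[HA]), so log([A⁻]/[HA]) = pH − pKa = 2.07 − 2.0721 = -0.0021. [A⁻]/[HA] = 10^(-0.0021) = 0.995

[A⁻]/[HA] = 0.995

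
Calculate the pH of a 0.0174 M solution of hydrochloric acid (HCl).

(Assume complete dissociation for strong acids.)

[H⁺] = 0.0174 M for strong acid. pH = -log[H⁺] = -log(0.0174)

pH = 1.76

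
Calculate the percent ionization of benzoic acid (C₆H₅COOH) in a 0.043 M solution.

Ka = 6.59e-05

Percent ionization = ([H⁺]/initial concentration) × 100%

Using Ka equilibrium: x² + Ka×x - Ka×C = 0. Solving: [H⁺] = 1.6507e-03. Percent = (1.6507e-03/0.043) × 100

Percent ionization = 3.84%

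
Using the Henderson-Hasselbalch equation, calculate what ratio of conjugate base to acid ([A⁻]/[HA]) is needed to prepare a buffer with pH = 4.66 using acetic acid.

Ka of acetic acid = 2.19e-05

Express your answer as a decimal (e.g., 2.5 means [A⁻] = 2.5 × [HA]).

pKa = -log(2.19e-05) = 4.6596. pH = pKa + log([A⁻]/[HA]), so log([A⁻]/[HA]) = pH − pKa = 4.66 − 4.6596 = 0.0004. [A⁻]/[HA] = 10^(0.0004) = 1.00

[A⁻]/[HA] = 1.00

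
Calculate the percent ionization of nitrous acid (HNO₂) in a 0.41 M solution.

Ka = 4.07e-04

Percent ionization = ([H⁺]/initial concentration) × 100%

Using Ka equilibrium: x² + Ka×x - Ka×C = 0. Solving: [H⁺] = 1.2716e-02. Percent = (1.2716e-02/0.41) × 100

Percent ionization = 3.1%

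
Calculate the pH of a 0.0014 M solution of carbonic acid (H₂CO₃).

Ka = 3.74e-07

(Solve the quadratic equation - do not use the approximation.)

x² + Ka×x - Ka×C = 0. Using quadratic formula: [H⁺] = 2.2696e-05

pH = 4.64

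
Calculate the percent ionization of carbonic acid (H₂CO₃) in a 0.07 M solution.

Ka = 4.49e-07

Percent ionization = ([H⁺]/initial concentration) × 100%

Using Ka equilibrium: x² + Ka×x - Ka×C = 0. Solving: [H⁺] = 1.7706e-04. Percent = (1.7706e-04/0.07) × 100

Percent ionization = 0.253%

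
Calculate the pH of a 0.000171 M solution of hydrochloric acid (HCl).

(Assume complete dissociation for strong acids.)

[H⁺] = 0.000171 M for strong acid. pH = -log[H⁺] = -log(0.000171)

pH = 3.77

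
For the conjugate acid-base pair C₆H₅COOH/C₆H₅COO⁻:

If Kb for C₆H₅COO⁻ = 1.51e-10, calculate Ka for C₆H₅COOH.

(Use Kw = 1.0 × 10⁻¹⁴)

For a conjugate pair Ka × Kb = Kw, so Ka = Kw/Kb = 1.0 × 10⁻¹⁴ / 1.51e-10 = 6.62e-05.

K_a = 6.62e-05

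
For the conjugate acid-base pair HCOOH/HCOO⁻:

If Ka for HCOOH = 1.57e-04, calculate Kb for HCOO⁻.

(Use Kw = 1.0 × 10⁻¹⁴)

For a conjugate pair Ka × Kb = Kw, so Kb = Kw/Ka = 1.0 × 10⁻¹⁴ / 1.57e-04 = 6.37e-11.

K_b = 6.37e-11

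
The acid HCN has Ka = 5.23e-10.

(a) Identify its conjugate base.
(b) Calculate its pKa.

(a) The conjugate base is formed by removing one H⁺ from HCN, giving CN⁻. (b) pKa = -log(Ka) = -log(5.23e-10) = 9.28.

Conjugate base: CN⁻; pK_a = 9.28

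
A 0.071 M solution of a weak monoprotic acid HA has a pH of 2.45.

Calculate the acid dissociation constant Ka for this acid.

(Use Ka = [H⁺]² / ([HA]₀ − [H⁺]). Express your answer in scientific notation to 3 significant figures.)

[H⁺] = 10^(−pH) = 10^(−2.45) = 3.548e-03 M. For HA ⇌ H⁺ + A⁻, Ka = [H⁺][A⁻]/[HA] = [H⁺]² / ([HA]₀ − [H⁺]) = (3.548e-03)² / (0.071 − 3.548e-03) = 1.87e-04.

K_a = 1.87e-04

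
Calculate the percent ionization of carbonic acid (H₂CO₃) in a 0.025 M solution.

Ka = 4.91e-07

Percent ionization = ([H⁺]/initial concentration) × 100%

Using Ka equilibrium: x² + Ka×x - Ka×C = 0. Solving: [H⁺] = 1.1055e-04. Percent = (1.1055e-04/0.025) × 100

Percent ionization = 0.442%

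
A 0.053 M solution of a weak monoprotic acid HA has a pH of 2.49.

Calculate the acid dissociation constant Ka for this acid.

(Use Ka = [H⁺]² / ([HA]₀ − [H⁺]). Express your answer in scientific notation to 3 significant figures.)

[H⁺] = 10^(−pH) = 10^(−2.49) = 3.236e-03 M. For HA ⇌ H⁺ + A⁻, Ka = [H⁺][A⁻]/[HA] = [H⁺]² / ([HA]₀ − [H⁺]) = (3.236e-03)² / (0.053 − 3.236e-03) = 2.10e-04.

K_a = 2.10e-04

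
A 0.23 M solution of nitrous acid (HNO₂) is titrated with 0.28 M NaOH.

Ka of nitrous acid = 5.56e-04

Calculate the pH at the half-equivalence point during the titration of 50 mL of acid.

At half-equivalence [HA] = [A⁻], so Henderson-Hasselbalch gives pH = pKa = -log(5.56e-04) = 3.25.

pH = pKa = 3.25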